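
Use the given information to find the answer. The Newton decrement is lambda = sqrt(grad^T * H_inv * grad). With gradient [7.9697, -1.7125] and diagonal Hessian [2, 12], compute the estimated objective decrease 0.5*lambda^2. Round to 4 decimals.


Step 1: H is diagonal, so H^(-1) * g = [3.9849, -0.1427].
Step 2: g^T H^(-1) g = sum_i g_i^2 / H_ii
  = (7.9697)^2/2 + (-1.7125)^2/12
  = 31.7581 + 0.2444 = 32.0024
Step 3: Objective decrease = 0.5 * g^T H^(-1) g = 16.0012


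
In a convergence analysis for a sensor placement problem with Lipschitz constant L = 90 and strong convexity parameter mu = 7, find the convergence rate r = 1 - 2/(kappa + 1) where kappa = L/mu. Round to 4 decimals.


Step 1: Compute the condition number.
kappa = L/mu = 90/7 = 12.8571
Step 2: Compute the convergence rate.
r = 1 - 2/(kappa + 1) = 1 - 2*mu/(L + mu) = (L - mu)/(L + mu) = 83/97 = 0.8557


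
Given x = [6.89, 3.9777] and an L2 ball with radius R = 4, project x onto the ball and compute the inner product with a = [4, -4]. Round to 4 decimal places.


Step 1: Compute ||x|| (intermediates to 6 decimals).
||x|| = sqrt(6.89^2 + 3.9777^2) = 7.955765
Step 2: Project.
Since ||x|| > R, scale = R/||x|| = 4/7.955765 = 0.50278, proj(x) = scale * x
proj(x) = [3.464154, 1.999908]
Step 3: Dot product.
a^T * proj(x) = 4*3.464154 - 4*1.999908 = 5.857


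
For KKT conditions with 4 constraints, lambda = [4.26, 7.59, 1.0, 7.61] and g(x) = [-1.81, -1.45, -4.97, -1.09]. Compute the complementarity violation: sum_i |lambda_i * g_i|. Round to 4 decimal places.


KKT complementary slackness check:
lambda_1 * g_1 = 4.26 * -1.81 = -7.7106
lambda_2 * g_2 = 7.59 * -1.45 = -11.0055
lambda_3 * g_3 = 1.0 * -4.97 = -4.97
lambda_4 * g_4 = 7.61 * -1.09 = -8.2949
Total violation = 7.7106 + 11.0055 + 4.97 + 8.2949 = 31.981


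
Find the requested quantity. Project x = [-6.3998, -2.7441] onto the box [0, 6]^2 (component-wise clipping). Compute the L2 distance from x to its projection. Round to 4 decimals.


Project each component onto [0, 6].
clip(-6.3998) = 0.0, clip(-2.7441) = 0.0
Projection = [0.0, 0.0]
Squared diffs: [40.9574, 7.5301]
Distance = sqrt(48.4875) = 6.9633


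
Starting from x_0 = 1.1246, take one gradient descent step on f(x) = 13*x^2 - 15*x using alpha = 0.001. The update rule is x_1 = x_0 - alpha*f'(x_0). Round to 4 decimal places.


We compute the gradient at x_0 and apply the update.
f'(x) = 26*x - 15
f'(1.1246) = 26*1.1246 - 15 = 14.2396
x_1 = 1.1246 - 0.001*14.2396 = 1.1104


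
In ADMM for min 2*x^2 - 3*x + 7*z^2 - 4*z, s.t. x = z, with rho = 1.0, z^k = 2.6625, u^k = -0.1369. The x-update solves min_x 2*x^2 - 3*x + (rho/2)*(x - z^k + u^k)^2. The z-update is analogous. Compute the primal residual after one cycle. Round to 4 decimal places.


ADMM iteration with rho = 1.0, z^k = 2.6625, u^k = -0.1369
Step 1: x-update.
Minimize 2*x^2 - 3*x + (1.0/2)*(x - 2.6625 - 0.1369)^2
FOC: (2*2 + 1.0)*x = 3 + 1.0*(2.6625 + 0.1369)
x^{k+1} = 1.1599
Step 2: z-update.
Minimize 7*z^2 - 4*z + (1.0/2)*(1.1599 - z - 0.1369)^2
FOC: (2*7 + 1.0)*z = 4 + 1.0*(1.1599 - 0.1369)
z^{k+1} = 0.3349
Step 3: u-update.
u^{k+1} = -0.1369 + 1.1599 - 0.3349 = 0.6881
Step 4: Primal residual = |1.1599 - 0.3349| = 0.825


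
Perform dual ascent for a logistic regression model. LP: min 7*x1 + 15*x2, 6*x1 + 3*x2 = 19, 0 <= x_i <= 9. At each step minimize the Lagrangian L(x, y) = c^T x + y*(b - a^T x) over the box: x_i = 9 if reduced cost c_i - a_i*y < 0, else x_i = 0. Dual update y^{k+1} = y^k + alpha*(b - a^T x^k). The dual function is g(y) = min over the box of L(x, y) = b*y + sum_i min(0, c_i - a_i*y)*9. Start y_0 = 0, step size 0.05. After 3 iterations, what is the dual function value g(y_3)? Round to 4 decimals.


Dual ascent for LP: min 7*x1 + 15*x2, 6*x1 + 3*x2 = 19, 0 <= x_i <= 9
Step 1: y^k = 0.0, reduced costs: (7.0, 15.0)
  x^k = (0.0, 0.0), subgradient = b - a^T x = 19.0
  y^{k+1} = 0.0 + 0.05*19.0 = 0.95
Step 2: y^k = 0.95, reduced costs: (1.3, 12.15)
  x^k = (0.0, 0.0), subgradient = b - a^T x = 19.0
  y^{k+1} = 0.95 + 0.05*19.0 = 1.9
Step 3: y^k = 1.9, reduced costs: (-4.4, 9.3)
  x^k = (9.0, 0.0), subgradient = b - a^T x = -35.0
  y^{k+1} = 1.9 + 0.05*-35.0 = 0.15
Dual objective at y_3 = 0.15: reduced costs (6.1, 14.55), box minimizer x = (0.0, 0.0)
g(y_3) = b*y + (c1 - a1*y)*x1 + (c2 - a2*y)*x2 = 19*0.15 + 6.1*0.0 + 14.55*0.0 = 2.85 + 0.0 + 0.0 = 2.85


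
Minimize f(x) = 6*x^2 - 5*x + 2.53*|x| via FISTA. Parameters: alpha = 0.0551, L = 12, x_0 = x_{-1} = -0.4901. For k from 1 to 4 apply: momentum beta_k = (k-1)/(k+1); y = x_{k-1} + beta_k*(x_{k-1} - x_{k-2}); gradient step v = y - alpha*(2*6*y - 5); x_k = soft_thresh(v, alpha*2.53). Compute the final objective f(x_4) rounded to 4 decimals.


FISTA on f(x) = 6*x^2 - 5*x + 2.53*|x|
L = 12, alpha = 0.0551
Iteration 1: beta = 0.0, y = -0.4901 + 0.0*(-0.4901 + 0.4901) = -0.4901
  grad(y) = -10.8812, v = y - alpha*grad = 0.1095
  prox(v) = soft_thresh(0.1095, 0.1394) = 0.0
Iteration 2: beta = 0.3333, y = 0.0 + 0.3333*(0.0 + 0.4901) = 0.1634
  grad(y) = -3.0396, v = y - alpha*grad = 0.3308
  prox(v) = soft_thresh(0.3308, 0.1394) = 0.1914
Iteration 3: beta = 0.5, y = 0.1914 + 0.5*(0.1914 - 0.0) = 0.2872
  grad(y) = -1.554, v = y - alpha*grad = 0.3728
  prox(v) = soft_thresh(0.3728, 0.1394) = 0.2334
Iteration 4: beta = 0.6, y = 0.2334 + 0.6*(0.2334 - 0.1914) = 0.2586
  grad(y) = -1.8973, v = y - alpha*grad = 0.3631
  prox(v) = soft_thresh(0.3631, 0.1394) = 0.2237
f(x_4) = 6*0.2237^2 - 5*0.2237 + 2.53*|0.2237| = -0.2523


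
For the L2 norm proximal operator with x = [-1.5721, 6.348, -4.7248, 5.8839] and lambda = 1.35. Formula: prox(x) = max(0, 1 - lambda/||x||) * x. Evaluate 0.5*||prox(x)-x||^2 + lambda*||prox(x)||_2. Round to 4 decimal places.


Step 1: Compute ||x||.
||x|| = 9.9856
Step 2: Compute scaling factor.
scale = max(0, 1 - 1.35/9.9856) = 0.8648
Step 3: prox(x) = [-1.3596, 5.4898, -4.086, 5.0884]
||prox(x)|| = 8.6356
Step 4: Proximal objective.
0.5*||prox-x||^2 = 0.9113
lambda*||prox|| = 11.6581
Total = 12.5693


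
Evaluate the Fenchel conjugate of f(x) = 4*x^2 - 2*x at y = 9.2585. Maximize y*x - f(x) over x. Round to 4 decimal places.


f*(y) = sup_x {y*x - a*x^2 - b*x} = sup_x {(y-b)*x - a*x^2}
FOC: (y - b) - 2a*x = 0 => x* = (y - b)/(2a)
x* = (9.2585 + 2)/(2*4) = 1.4073
f*(9.2585) = (y-b)^2/(4a) = (9.2585 + 2)^2/(4*4)
= 126.7538/16 = 7.9221


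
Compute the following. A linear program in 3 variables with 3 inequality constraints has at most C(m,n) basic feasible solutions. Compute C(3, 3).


Each vertex corresponds to some choice of n active constraints out of m, so the number of vertices is at most C(m, n) = m! / (n!(m-n)!).
m = 3, n = 3
Numerator: 3 * 2 * 1
Denominator: 3! = 6
C(3, 3) = 1


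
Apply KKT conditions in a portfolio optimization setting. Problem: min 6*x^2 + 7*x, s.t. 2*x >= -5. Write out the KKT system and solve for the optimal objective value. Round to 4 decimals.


Step 1: Try lambda = 0 (constraint inactive).
Stationarity: 2*6*x + 7 = 0
x* = -7/(2*6) = -7/12 = -0.5833 (rounded; the exact value -7/12 is used below)
Check constraint: 2*-0.5833 = -1.1666 >= -5 -- satisfied.
Step 2: Compute optimal value.
f(x*) = 6*(-7/12)^2 + 7*(-7/12) = -2.0417


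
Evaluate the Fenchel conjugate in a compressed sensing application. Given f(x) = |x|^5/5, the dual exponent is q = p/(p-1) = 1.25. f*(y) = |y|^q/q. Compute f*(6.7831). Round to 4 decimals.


The conjugate exponent q satisfies 1/p + 1/q = 1.
p = 5, so q = 5/(5 - 1) = 1.25
|y|^q = 6.7831^1.25 = 10.9468
f*(6.7831) = 10.9468 / 1.25 = 8.7574


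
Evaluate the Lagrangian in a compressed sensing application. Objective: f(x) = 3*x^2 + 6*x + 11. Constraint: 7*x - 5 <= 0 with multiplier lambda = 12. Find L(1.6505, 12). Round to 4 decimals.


Step 1: Evaluate f(x).
f(1.6505) = 3*1.6505^2 + 6*1.6505 + 11 = 29.0755
Step 2: Evaluate g(x).
g(1.6505) = 7*1.6505 - 5 = 6.5535
Step 3: Compute Lagrangian.
L = 29.0755 + 12*6.5535 = 107.7175


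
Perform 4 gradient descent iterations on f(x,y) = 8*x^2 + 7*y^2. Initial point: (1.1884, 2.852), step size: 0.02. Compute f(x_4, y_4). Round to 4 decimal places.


Gradient descent on f(x,y) = 8*x^2 + 7*y^2.
Starting point: (1.1884, 2.852), alpha = 0.02
Step 1: grad_x = 2*8*1.1884 = 19.0144, grad_y = 2*7*2.852 = 39.928
  x_1 = 1.1884 - 0.02*19.0144 = 0.8081
  y_1 = 2.852 - 0.02*39.928 = 2.0534
Step 2: grad_x = 2*8*0.8081 = 12.9298, grad_y = 2*7*2.0534 = 28.7482
  x_2 = 0.8081 - 0.02*12.9298 = 0.5495
  y_2 = 2.0534 - 0.02*28.7482 = 1.4785
Step 3: grad_x = 2*8*0.5495 = 8.7923, grad_y = 2*7*1.4785 = 20.6987
  x_3 = 0.5495 - 0.02*8.7923 = 0.3737
  y_3 = 1.4785 - 0.02*20.6987 = 1.0645
Step 4: grad_x = 2*8*0.3737 = 5.9787, grad_y = 2*7*1.0645 = 14.903
  x_4 = 0.3737 - 0.02*5.9787 = 0.2541
  y_4 = 1.0645 - 0.02*14.903 = 0.7664
f(0.2541, 0.7664) = 8*0.2541^2 + 7*0.7664^2 = 4.6286


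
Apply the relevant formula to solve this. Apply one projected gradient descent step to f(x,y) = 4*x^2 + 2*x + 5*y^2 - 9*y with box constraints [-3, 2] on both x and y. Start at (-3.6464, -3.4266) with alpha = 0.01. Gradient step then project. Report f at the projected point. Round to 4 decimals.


Step 1: Compute gradient at (-3.6464, -3.4266).
grad_x = 2*4*-3.6464 + 2 = -27.1712
grad_y = 2*5*-3.4266 - 9 = -43.266
Step 2: Gradient step.
x_raw = -3.6464 - 0.01*-27.1712 = -3.3747
y_raw = -3.4266 - 0.01*-43.266 = -2.9939
Step 3: Project onto [-3, 2].
x_proj = clip(-3.3747) = -3.0
y_proj = clip(-2.9939) = -2.9939
Step 4: Evaluate f.
f(-3.0, -2.9939) = 101.7638


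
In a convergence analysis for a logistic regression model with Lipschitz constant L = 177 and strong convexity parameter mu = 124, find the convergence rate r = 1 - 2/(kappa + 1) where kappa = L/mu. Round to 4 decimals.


Step 1: Compute the condition number.
kappa = L/mu = 177/124 = 1.4274
Step 2: Compute the convergence rate.
r = 1 - 2/(kappa + 1) = 1 - 2*mu/(L + mu) = (L - mu)/(L + mu) = 53/301 = 0.1761


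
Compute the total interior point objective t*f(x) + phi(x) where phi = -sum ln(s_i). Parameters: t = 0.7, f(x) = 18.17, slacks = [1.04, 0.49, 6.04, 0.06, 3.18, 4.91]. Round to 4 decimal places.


Step 1: Compute log-barrier.
ln values: [0.0392, -0.7133, 1.7984, -2.8134, 1.1569, 1.5913]
phi = -(0.0392 - 0.7133 + 1.7984 - 2.8134 + 1.1569 + 1.5913) = -1.059
Step 2: Compute augmented objective.
t*f(x) = 0.7*18.17 = 12.719
Total = 12.719 - 1.059 = 11.66


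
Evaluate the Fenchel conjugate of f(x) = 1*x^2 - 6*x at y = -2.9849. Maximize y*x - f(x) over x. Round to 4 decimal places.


f*(y) = sup_x {y*x - a*x^2 - b*x} = sup_x {(y-b)*x - a*x^2}
FOC: (y - b) - 2a*x = 0 => x* = (y - b)/(2a)
x* = (-2.9849 + 6)/(2*1) = 1.5076
f*(-2.9849) = (y-b)^2/(4a) = (-2.9849 + 6)^2/(4*1)
= 9.0908/4 = 2.2727


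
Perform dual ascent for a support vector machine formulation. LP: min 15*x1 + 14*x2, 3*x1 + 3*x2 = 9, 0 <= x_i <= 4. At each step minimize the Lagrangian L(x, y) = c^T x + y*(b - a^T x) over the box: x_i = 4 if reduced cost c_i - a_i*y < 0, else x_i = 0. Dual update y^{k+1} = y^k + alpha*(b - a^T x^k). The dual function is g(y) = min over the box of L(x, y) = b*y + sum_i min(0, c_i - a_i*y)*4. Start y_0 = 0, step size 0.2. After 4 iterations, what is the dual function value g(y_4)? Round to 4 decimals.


Dual ascent for LP: min 15*x1 + 14*x2, 3*x1 + 3*x2 = 9, 0 <= x_i <= 4
Step 1: y^k = 0.0, reduced costs: (15.0, 14.0)
  x^k = (0.0, 0.0), subgradient = b - a^T x = 9.0
  y^{k+1} = 0.0 + 0.2*9.0 = 1.8
Step 2: y^k = 1.8, reduced costs: (9.6, 8.6)
  x^k = (0.0, 0.0), subgradient = b - a^T x = 9.0
  y^{k+1} = 1.8 + 0.2*9.0 = 3.6
Step 3: y^k = 3.6, reduced costs: (4.2, 3.2)
  x^k = (0.0, 0.0), subgradient = b - a^T x = 9.0
  y^{k+1} = 3.6 + 0.2*9.0 = 5.4
Step 4: y^k = 5.4, reduced costs: (-1.2, -2.2)
  x^k = (4.0, 4.0), subgradient = b - a^T x = -15.0
  y^{k+1} = 5.4 + 0.2*-15.0 = 2.4
Dual objective at y_4 = 2.4: reduced costs (7.8, 6.8), box minimizer x = (0.0, 0.0)
g(y_4) = b*y + (c1 - a1*y)*x1 + (c2 - a2*y)*x2 = 9*2.4 + 7.8*0.0 + 6.8*0.0 = 21.6 + 0.0 + 0.0 = 21.6


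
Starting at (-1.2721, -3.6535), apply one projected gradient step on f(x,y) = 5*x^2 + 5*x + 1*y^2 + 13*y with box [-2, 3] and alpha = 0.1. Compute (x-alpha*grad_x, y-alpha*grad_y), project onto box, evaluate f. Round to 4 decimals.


Step 1: Compute gradient at (-1.2721, -3.6535).
grad_x = 2*5*-1.2721 + 5 = -7.721
grad_y = 2*1*-3.6535 + 13 = 5.693
Step 2: Gradient step.
x_raw = -1.2721 - 0.1*-7.721 = -0.5
y_raw = -3.6535 - 0.1*5.693 = -4.2228
Step 3: Project onto [-2, 3].
x_proj = clip(-0.5) = -0.5
y_proj = clip(-4.2228) = -2.0
Step 4: Evaluate f.
f(-0.5, -2.0) = -23.25


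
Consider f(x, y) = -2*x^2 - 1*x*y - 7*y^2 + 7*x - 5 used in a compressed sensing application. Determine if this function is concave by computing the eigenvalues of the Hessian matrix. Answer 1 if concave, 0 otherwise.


The Hessian of f(x,y) = -2*x^2 - 1*x*y - 7*y^2 + 7*x - 5 is:
H = [[-4, -1], [-1, -14]]
Trace = -4 - 14 = -18
Determinant = -4*-14 - (-1)^2 = 55
Discriminant = (-18)^2 - 4*55 = 104.0
Eigenvalues: lambda_1 = -14.099, lambda_2 = -3.901
The function is concave.

1


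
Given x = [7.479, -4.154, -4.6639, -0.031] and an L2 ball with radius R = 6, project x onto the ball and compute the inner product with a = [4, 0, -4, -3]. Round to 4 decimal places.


Step 1: Compute ||x|| (intermediates to 6 decimals).
||x|| = sqrt(7.479^2 + (-4.154)^2 + (-4.6639)^2 + (-0.031)^2) = 9.743925
Step 2: Project.
Since ||x|| > R, scale = R/||x|| = 6/9.743925 = 0.615768, proj(x) = scale * x
proj(x) = [4.605329, -2.5579, -2.87188, -0.019089]
Step 3: Dot product.
a^T * proj(x) = 4*4.605329 + 0*(-2.5579) - 4*(-2.87188) - 3*(-0.019089) = 29.9661


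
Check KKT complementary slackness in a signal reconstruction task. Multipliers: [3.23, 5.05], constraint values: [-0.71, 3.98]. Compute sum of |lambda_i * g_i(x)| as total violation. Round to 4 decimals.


KKT complementary slackness check:
lambda_1 * g_1 = 3.23 * -0.71 = -2.2933
lambda_2 * g_2 = 5.05 * 3.98 = 20.099
Total violation = 2.2933 + 20.099 = 22.3923


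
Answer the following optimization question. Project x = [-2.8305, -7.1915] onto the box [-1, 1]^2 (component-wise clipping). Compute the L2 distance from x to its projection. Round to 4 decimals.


Project each component onto [-1, 1].
clip(-2.8305) = -1.0, clip(-7.1915) = -1.0
Projection = [-1.0, -1.0]
Squared diffs: [3.3507, 38.3347]
Distance = sqrt(41.6854) = 6.4564


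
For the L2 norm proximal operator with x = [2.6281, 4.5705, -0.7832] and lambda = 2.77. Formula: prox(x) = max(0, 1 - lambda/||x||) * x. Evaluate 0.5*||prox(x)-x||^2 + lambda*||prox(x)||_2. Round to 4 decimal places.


Step 1: Compute ||x||.
||x|| = 5.3301
Step 2: Compute scaling factor.
scale = max(0, 1 - 2.77/5.3301) = 0.4803
Step 3: prox(x) = [1.2623, 2.1952, -0.3762]
||prox(x)|| = 2.5601
Step 4: Proximal objective.
0.5*||prox-x||^2 = 3.8365
lambda*||prox|| = 7.0915
Total = 10.9279


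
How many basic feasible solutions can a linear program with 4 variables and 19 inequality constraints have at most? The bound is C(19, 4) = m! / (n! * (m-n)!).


Each vertex corresponds to some choice of n active constraints out of m, so the number of vertices is at most C(m, n) = m! / (n!(m-n)!).
m = 19, n = 4
Numerator: 19 * 18 * 17 * 16
Denominator: 4! = 24
C(19, 4) = 3876


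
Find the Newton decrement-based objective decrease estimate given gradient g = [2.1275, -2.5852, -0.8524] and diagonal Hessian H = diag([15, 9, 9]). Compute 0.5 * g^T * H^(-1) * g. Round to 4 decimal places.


Step 1: H is diagonal, so H^(-1) * g = [0.1418, -0.2872, -0.0947].
Step 2: g^T H^(-1) g = sum_i g_i^2 / H_ii
  = (2.1275)^2/15 + (-2.5852)^2/9 + (-0.8524)^2/9
  = 0.3018 + 0.7426 + 0.0807 = 1.1251
Step 3: Objective decrease = 0.5 * g^T H^(-1) g = 0.5625


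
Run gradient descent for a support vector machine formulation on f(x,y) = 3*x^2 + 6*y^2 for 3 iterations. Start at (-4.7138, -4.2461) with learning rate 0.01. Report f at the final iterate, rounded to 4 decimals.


Gradient descent on f(x,y) = 3*x^2 + 6*y^2.
Starting point: (-4.7138, -4.2461), alpha = 0.01
Step 1: grad_x = 2*3*-4.7138 = -28.2828, grad_y = 2*6*-4.2461 = -50.9532
  x_1 = -4.7138 - 0.01*-28.2828 = -4.431
  y_1 = -4.2461 - 0.01*-50.9532 = -3.7366
Step 2: grad_x = 2*3*-4.431 = -26.5858, grad_y = 2*6*-3.7366 = -44.8388
  x_2 = -4.431 - 0.01*-26.5858 = -4.1651
  y_2 = -3.7366 - 0.01*-44.8388 = -3.2882
Step 3: grad_x = 2*3*-4.1651 = -24.9907, grad_y = 2*6*-3.2882 = -39.4582
  x_3 = -4.1651 - 0.01*-24.9907 = -3.9152
  y_3 = -3.2882 - 0.01*-39.4582 = -2.8936
f(-3.9152, -2.8936) = 3*(-3.9152)^2 + 6*(-2.8936)^2 = 96.224


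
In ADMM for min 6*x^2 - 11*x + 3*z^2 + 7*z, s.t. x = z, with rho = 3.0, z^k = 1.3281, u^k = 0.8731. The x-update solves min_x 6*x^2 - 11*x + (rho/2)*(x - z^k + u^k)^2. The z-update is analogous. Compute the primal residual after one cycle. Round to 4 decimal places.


ADMM iteration with rho = 3.0, z^k = 1.3281, u^k = 0.8731
Step 1: x-update.
Minimize 6*x^2 - 11*x + (3.0/2)*(x - 1.3281 + 0.8731)^2
FOC: (2*6 + 3.0)*x = 11 + 3.0*(1.3281 - 0.8731)
x^{k+1} = 0.8243
Step 2: z-update.
Minimize 3*z^2 + 7*z + (3.0/2)*(0.8243 - z + 0.8731)^2
FOC: (2*3 + 3.0)*z = -7 + 3.0*(0.8243 + 0.8731)
z^{k+1} = -0.212
Step 3: u-update.
u^{k+1} = 0.8731 + 0.8243 + 0.212 = 1.9094
Step 4: Primal residual = |0.8243 + 0.212| = 1.0363


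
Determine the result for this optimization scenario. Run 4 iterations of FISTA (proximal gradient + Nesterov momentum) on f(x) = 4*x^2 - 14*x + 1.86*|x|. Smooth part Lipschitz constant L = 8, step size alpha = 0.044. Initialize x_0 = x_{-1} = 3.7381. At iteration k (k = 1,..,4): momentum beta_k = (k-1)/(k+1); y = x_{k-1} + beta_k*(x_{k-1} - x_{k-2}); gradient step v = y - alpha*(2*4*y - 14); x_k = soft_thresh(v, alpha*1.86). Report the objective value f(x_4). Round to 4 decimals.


FISTA on f(x) = 4*x^2 - 14*x + 1.86*|x|
L = 8, alpha = 0.044
Iteration 1: beta = 0.0, y = 3.7381 + 0.0*(3.7381 - 3.7381) = 3.7381
  grad(y) = 15.9048, v = y - alpha*grad = 3.0383
  prox(v) = soft_thresh(3.0383, 0.0818) = 2.9564
Iteration 2: beta = 0.3333, y = 2.9564 + 0.3333*(2.9564 - 3.7381) = 2.6959
  grad(y) = 7.5672, v = y - alpha*grad = 2.3629
  prox(v) = soft_thresh(2.3629, 0.0818) = 2.2811
Iteration 3: beta = 0.5, y = 2.2811 + 0.5*(2.2811 - 2.9564) = 1.9434
  grad(y) = 1.5474, v = y - alpha*grad = 1.8753
  prox(v) = soft_thresh(1.8753, 0.0818) = 1.7935
Iteration 4: beta = 0.6, y = 1.7935 + 0.6*(1.7935 - 2.2811) = 1.5009
  grad(y) = -1.9925, v = y - alpha*grad = 1.5886
  prox(v) = soft_thresh(1.5886, 0.0818) = 1.5068
f(x_4) = 4*1.5068^2 - 14*1.5068 + 1.86*|1.5068| = -9.2108


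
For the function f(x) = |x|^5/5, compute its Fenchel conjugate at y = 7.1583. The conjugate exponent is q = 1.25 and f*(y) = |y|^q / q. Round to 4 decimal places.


The conjugate exponent q satisfies 1/p + 1/q = 1.
p = 5, so q = 5/(5 - 1) = 1.25
|y|^q = 7.1583^1.25 = 11.7088
f*(7.1583) = 11.7088 / 1.25 = 9.367


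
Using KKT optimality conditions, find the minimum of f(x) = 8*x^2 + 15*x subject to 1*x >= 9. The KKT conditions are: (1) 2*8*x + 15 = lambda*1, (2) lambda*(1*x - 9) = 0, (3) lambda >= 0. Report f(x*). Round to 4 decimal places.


Step 1: Try lambda = 0 (constraint inactive).
x_unc = -15/(2*8) = -0.9375
Check: 1*-0.9375 = -0.9375 < 9 -- violated!
Step 2: Constraint must be active: 1*x = 9
x* = 9/1 = 9.0
lambda = (2*8*9.0 + 15)/1 = 159.0
Step 3: Compute optimal value.
f(x*) = 8*9.0^2 + 15*9.0 = 783.0


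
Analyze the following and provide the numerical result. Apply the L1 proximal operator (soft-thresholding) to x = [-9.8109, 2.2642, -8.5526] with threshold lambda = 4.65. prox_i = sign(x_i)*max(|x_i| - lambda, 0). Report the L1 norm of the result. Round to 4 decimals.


Soft-thresholding with lambda = 4.65:
prox(-9.8109) = sign(-9.8109)*max(|-9.8109| - 4.65, 0) = -5.1609
prox(2.2642) = sign(2.2642)*max(|2.2642| - 4.65, 0) = 0.0
prox(-8.5526) = sign(-8.5526)*max(|-8.5526| - 4.65, 0) = -3.9026
prox(x) = [-5.1609, 0.0, -3.9026]
||prox(x)||_1 = 5.1609 + 0.0 + 3.9026 = 9.0635


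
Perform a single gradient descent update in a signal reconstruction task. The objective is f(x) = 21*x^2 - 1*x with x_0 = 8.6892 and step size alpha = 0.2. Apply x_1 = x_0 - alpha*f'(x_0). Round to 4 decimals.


We compute the gradient at x_0 and apply the update.
f'(x) = 42*x - 1
f'(8.6892) = 42*8.6892 - 1 = 363.9464
x_1 = 8.6892 - 0.2*363.9464 = -64.1001


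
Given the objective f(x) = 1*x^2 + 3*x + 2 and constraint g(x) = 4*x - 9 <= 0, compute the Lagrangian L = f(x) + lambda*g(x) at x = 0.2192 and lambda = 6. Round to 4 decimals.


Step 1: Evaluate f(x).
f(0.2192) = 1*0.2192^2 + 3*0.2192 + 2 = 2.7056
Step 2: Evaluate g(x).
g(0.2192) = 4*0.2192 - 9 = -8.1232
Step 3: Compute Lagrangian.
L = 2.7056 + 6*-8.1232 = -46.0336


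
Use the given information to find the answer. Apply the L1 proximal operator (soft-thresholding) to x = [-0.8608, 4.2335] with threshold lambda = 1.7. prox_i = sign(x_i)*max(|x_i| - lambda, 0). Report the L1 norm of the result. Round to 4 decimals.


Soft-thresholding with lambda = 1.7:
prox(-0.8608) = sign(-0.8608)*max(|-0.8608| - 1.7, 0) = 0.0
prox(4.2335) = sign(4.2335)*max(|4.2335| - 1.7, 0) = 2.5335
prox(x) = [0.0, 2.5335]
||prox(x)||_1 = 0.0 + 2.5335 = 2.5335


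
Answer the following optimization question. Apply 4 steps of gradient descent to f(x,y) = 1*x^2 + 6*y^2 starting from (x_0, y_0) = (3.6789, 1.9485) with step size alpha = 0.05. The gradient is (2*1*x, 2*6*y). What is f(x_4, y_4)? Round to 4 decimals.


Gradient descent on f(x,y) = 1*x^2 + 6*y^2.
Starting point: (3.6789, 1.9485), alpha = 0.05
Step 1: grad_x = 2*1*3.6789 = 7.3578, grad_y = 2*6*1.9485 = 23.382
  x_1 = 3.6789 - 0.05*7.3578 = 3.311
  y_1 = 1.9485 - 0.05*23.382 = 0.7794
Step 2: grad_x = 2*1*3.311 = 6.622, grad_y = 2*6*0.7794 = 9.3528
  x_2 = 3.311 - 0.05*6.622 = 2.9799
  y_2 = 0.7794 - 0.05*9.3528 = 0.3118
Step 3: grad_x = 2*1*2.9799 = 5.9598, grad_y = 2*6*0.3118 = 3.7411
  x_3 = 2.9799 - 0.05*5.9598 = 2.6819
  y_3 = 0.3118 - 0.05*3.7411 = 0.1247
Step 4: grad_x = 2*1*2.6819 = 5.3638, grad_y = 2*6*0.1247 = 1.4964
  x_4 = 2.6819 - 0.05*5.3638 = 2.4137
  y_4 = 0.1247 - 0.05*1.4964 = 0.0499
f(2.4137, 0.0499) = 1*2.4137^2 + 6*0.0499^2 = 5.841


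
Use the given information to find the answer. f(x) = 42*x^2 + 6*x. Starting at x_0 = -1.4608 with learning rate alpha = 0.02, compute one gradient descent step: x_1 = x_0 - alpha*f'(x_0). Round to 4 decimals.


We compute the gradient at x_0 and apply the update.
f'(x) = 84*x + 6
f'(-1.4608) = 84*-1.4608 + 6 = -116.7072
x_1 = -1.4608 - 0.02*-116.7072 = 0.8733


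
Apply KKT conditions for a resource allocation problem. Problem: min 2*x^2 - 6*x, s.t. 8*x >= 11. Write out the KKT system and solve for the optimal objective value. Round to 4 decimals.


Step 1: Try lambda = 0 (constraint inactive).
Stationarity: 2*2*x - 6 = 0
x* = 6/(2*2) = 1.5
Check constraint: 8*1.5 = 12.0 >= 11 -- satisfied.
Step 2: Compute optimal value.
f(x*) = 2*1.5^2 - 6*1.5 = -4.5


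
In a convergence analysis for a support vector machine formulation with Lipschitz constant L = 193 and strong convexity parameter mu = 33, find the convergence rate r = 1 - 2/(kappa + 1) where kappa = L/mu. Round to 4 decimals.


Step 1: Compute the condition number.
kappa = L/mu = 193/33 = 5.8485
Step 2: Compute the convergence rate.
r = 1 - 2/(kappa + 1) = 1 - 2*mu/(L + mu) = (L - mu)/(L + mu) = 160/226 = 0.708


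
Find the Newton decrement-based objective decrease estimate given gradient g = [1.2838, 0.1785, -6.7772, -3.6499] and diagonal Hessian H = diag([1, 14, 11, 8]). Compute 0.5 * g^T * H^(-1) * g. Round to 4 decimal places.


Step 1: H is diagonal, so H^(-1) * g = [1.2838, 0.0128, -0.6161, -0.4562].
Step 2: g^T H^(-1) g = sum_i g_i^2 / H_ii
  = (1.2838)^2/1 + (0.1785)^2/14 + (-6.7772)^2/11 + (-3.6499)^2/8
  = 1.6481 + 0.0023 + 4.1755 + 1.6652 = 7.4911
Step 3: Objective decrease = 0.5 * g^T H^(-1) g = 3.7456


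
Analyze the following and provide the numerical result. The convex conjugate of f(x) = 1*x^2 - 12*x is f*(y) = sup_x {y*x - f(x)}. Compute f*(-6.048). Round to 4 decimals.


f*(y) = sup_x {y*x - a*x^2 - b*x} = sup_x {(y-b)*x - a*x^2}
FOC: (y - b) - 2a*x = 0 => x* = (y - b)/(2a)
x* = (-6.048 + 12)/(2*1) = 2.976
f*(-6.048) = (y-b)^2/(4a) = (-6.048 + 12)^2/(4*1)
= 35.4263/4 = 8.8566


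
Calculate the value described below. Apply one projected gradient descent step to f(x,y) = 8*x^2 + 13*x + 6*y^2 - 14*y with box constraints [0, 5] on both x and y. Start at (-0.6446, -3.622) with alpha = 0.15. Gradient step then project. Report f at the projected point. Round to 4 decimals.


Step 1: Compute gradient at (-0.6446, -3.622).
grad_x = 2*8*-0.6446 + 13 = 2.6864
grad_y = 2*6*-3.622 - 14 = -57.464
Step 2: Gradient step.
x_raw = -0.6446 - 0.15*2.6864 = -1.0476
y_raw = -3.622 - 0.15*-57.464 = 4.9976
Step 3: Project onto [0, 5].
x_proj = clip(-1.0476) = 0.0
y_proj = clip(4.9976) = 4.9976
Step 4: Evaluate f.
f(0.0, 4.9976) = 79.8896


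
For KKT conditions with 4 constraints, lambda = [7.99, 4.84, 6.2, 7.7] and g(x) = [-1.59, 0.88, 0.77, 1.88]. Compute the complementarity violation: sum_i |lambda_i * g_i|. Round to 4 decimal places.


KKT complementary slackness check:
lambda_1 * g_1 = 7.99 * -1.59 = -12.7041
lambda_2 * g_2 = 4.84 * 0.88 = 4.2592
lambda_3 * g_3 = 6.2 * 0.77 = 4.774
lambda_4 * g_4 = 7.7 * 1.88 = 14.476
Total violation = 12.7041 + 4.2592 + 4.774 + 14.476 = 36.2133


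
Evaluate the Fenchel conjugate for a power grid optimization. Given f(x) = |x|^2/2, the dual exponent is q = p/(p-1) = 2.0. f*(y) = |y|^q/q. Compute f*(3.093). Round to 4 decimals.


The conjugate exponent q satisfies 1/p + 1/q = 1.
p = 2, so q = 2/(2 - 1) = 2.0
|y|^q = 3.093^2.0 = 9.5666
f*(3.093) = 9.5666 / 2.0 = 4.7833


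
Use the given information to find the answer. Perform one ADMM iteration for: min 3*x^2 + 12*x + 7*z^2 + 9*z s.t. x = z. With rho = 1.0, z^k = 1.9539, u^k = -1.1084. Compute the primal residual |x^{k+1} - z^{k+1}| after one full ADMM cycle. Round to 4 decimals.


ADMM iteration with rho = 1.0, z^k = 1.9539, u^k = -1.1084
Step 1: x-update.
Minimize 3*x^2 + 12*x + (1.0/2)*(x - 1.9539 - 1.1084)^2
FOC: (2*3 + 1.0)*x = -12 + 1.0*(1.9539 + 1.1084)
x^{k+1} = -1.2768
Step 2: z-update.
Minimize 7*z^2 + 9*z + (1.0/2)*(-1.2768 - z - 1.1084)^2
FOC: (2*7 + 1.0)*z = -9 + 1.0*(-1.2768 - 1.1084)
z^{k+1} = -0.759
Step 3: u-update.
u^{k+1} = -1.1084 - 1.2768 + 0.759 = -1.6262
Step 4: Primal residual = |-1.2768 + 0.759| = 0.5178


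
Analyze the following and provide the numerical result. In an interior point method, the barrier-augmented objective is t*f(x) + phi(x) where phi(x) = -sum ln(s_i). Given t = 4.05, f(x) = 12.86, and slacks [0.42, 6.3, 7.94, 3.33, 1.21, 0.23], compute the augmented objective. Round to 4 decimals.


Step 1: Compute log-barrier.
ln values: [-0.8675, 1.8405, 2.0719, 1.203, 0.1906, -1.4697]
phi = -(-0.8675 + 1.8405 + 2.0719 + 1.203 + 0.1906 - 1.4697) = -2.9689
Step 2: Compute augmented objective.
t*f(x) = 4.05*12.86 = 52.083
Total = 52.083 - 2.9689 = 49.1141


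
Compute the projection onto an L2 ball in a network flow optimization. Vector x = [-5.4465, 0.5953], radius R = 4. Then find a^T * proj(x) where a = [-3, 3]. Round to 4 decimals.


Step 1: Compute ||x|| (intermediates to 6 decimals).
||x|| = sqrt((-5.4465)^2 + 0.5953^2) = 5.478936
Step 2: Project.
Since ||x|| > R, scale = R/||x|| = 4/5.478936 = 0.730069, proj(x) = scale * x
proj(x) = [-3.976321, 0.43461]
Step 3: Dot product.
a^T * proj(x) = -3*(-3.976321) + 3*0.43461 = 13.2328


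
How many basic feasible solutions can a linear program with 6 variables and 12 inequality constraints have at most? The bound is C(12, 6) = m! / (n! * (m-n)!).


Each vertex corresponds to some choice of n active constraints out of m, so the number of vertices is at most C(m, n) = m! / (n!(m-n)!).
m = 12, n = 6
Numerator: 12 * 11 * 10 * 9 * 8 * 7
Denominator: 6! = 720
C(12, 6) = 924


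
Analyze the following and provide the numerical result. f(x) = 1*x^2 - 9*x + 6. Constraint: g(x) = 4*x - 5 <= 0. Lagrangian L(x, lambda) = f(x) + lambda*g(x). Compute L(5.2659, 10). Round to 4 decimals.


Step 1: Evaluate f(x).
f(5.2659) = 1*5.2659^2 - 9*5.2659 + 6 = -13.6634
Step 2: Evaluate g(x).
g(5.2659) = 4*5.2659 - 5 = 16.0636
Step 3: Compute Lagrangian.
L = -13.6634 + 10*16.0636 = 146.9726


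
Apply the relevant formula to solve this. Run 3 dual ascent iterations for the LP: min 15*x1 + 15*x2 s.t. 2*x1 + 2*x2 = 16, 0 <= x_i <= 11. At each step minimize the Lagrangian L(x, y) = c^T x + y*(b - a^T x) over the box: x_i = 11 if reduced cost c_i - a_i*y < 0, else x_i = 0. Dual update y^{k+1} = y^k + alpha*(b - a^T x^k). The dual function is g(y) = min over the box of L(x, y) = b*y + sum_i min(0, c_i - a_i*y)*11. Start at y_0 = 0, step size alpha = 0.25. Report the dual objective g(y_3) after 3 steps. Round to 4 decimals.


Dual ascent for LP: min 15*x1 + 15*x2, 2*x1 + 2*x2 = 16, 0 <= x_i <= 11
Step 1: y^k = 0.0, reduced costs: (15.0, 15.0)
  x^k = (0.0, 0.0), subgradient = b - a^T x = 16.0
  y^{k+1} = 0.0 + 0.25*16.0 = 4.0
Step 2: y^k = 4.0, reduced costs: (7.0, 7.0)
  x^k = (0.0, 0.0), subgradient = b - a^T x = 16.0
  y^{k+1} = 4.0 + 0.25*16.0 = 8.0
Step 3: y^k = 8.0, reduced costs: (-1.0, -1.0)
  x^k = (11.0, 11.0), subgradient = b - a^T x = -28.0
  y^{k+1} = 8.0 + 0.25*-28.0 = 1.0
Dual objective at y_3 = 1.0: reduced costs (13.0, 13.0), box minimizer x = (0.0, 0.0)
g(y_3) = b*y + (c1 - a1*y)*x1 + (c2 - a2*y)*x2 = 16*1.0 + 13.0*0.0 + 13.0*0.0 = 16.0 + 0.0 + 0.0 = 16.0


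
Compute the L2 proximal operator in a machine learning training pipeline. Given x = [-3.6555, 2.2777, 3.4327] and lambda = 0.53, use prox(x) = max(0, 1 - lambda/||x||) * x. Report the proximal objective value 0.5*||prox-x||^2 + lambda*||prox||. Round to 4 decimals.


Step 1: Compute ||x||.
||x|| = 5.5076
Step 2: Compute scaling factor.
scale = max(0, 1 - 0.53/5.5076) = 0.9038
Step 3: prox(x) = [-3.3037, 2.0585, 3.1024]
||prox(x)|| = 4.9776
Step 4: Proximal objective.
0.5*||prox-x||^2 = 0.1405
lambda*||prox|| = 2.6381
Total = 2.7786


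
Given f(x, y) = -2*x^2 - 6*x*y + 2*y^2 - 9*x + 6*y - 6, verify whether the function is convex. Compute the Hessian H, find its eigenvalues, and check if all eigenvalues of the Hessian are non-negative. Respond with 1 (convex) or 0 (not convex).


The Hessian of f(x,y) = -2*x^2 - 6*x*y + 2*y^2 - 9*x + 6*y - 6 is:
H = [[-4, -6], [-6, 4]]
Trace = -4 + 4 = 0
Determinant = -4*4 - (-6)^2 = -52
Discriminant = (0)^2 - 4*-52 = 208.0
Eigenvalues: lambda_1 = -7.2111, lambda_2 = 7.2111
The function is not convex.

0


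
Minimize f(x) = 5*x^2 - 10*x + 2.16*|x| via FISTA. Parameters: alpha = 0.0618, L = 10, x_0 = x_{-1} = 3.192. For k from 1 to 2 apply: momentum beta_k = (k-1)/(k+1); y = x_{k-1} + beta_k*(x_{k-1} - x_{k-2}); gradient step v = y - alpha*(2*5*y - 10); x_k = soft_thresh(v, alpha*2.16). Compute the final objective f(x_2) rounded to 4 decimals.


FISTA on f(x) = 5*x^2 - 10*x + 2.16*|x|
L = 10, alpha = 0.0618
Iteration 1: beta = 0.0, y = 3.192 + 0.0*(3.192 - 3.192) = 3.192
  grad(y) = 21.92, v = y - alpha*grad = 1.8373
  prox(v) = soft_thresh(1.8373, 0.1335) = 1.7039
Iteration 2: beta = 0.3333, y = 1.7039 + 0.3333*(1.7039 - 3.192) = 1.2078
  grad(y) = 2.0781, v = y - alpha*grad = 1.0794
  prox(v) = soft_thresh(1.0794, 0.1335) = 0.9459
f(x_2) = 5*0.9459^2 - 10*0.9459 + 2.16*|0.9459| = -2.9422


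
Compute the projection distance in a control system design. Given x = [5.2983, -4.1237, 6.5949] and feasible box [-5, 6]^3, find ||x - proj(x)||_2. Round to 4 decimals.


Project each component onto [-5, 6].
clip(5.2983) = 5.2983, clip(-4.1237) = -4.1237, clip(6.5949) = 6.0
Projection = [5.2983, -4.1237, 6.0]
Squared diffs: [0.0, 0.0, 0.3539]
Distance = sqrt(0.3539) = 0.5949


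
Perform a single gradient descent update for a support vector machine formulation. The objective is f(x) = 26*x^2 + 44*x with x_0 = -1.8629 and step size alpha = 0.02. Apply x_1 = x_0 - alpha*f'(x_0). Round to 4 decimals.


We compute the gradient at x_0 and apply the update.
f'(x) = 52*x + 44
f'(-1.8629) = 52*-1.8629 + 44 = -52.8708
x_1 = -1.8629 - 0.02*-52.8708 = -0.8055


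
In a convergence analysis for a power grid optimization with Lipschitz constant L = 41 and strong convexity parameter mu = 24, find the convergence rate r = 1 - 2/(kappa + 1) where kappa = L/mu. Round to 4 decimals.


Step 1: Compute the condition number.
kappa = L/mu = 41/24 = 1.7083
Step 2: Compute the convergence rate.
r = 1 - 2/(kappa + 1) = 1 - 2*mu/(L + mu) = (L - mu)/(L + mu) = 17/65 = 0.2615


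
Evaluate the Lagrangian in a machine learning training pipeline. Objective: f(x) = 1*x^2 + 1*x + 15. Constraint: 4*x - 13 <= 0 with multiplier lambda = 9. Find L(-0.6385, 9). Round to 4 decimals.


Step 1: Evaluate f(x).
f(-0.6385) = 1*(-0.6385)^2 + 1*(-0.6385) + 15 = 14.7692
Step 2: Evaluate g(x).
g(-0.6385) = 4*-0.6385 - 13 = -15.554
Step 3: Compute Lagrangian.
L = 14.7692 + 9*-15.554 = -125.2168


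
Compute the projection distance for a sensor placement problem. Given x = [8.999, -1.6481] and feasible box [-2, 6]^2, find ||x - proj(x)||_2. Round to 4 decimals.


Project each component onto [-2, 6].
clip(8.999) = 6.0, clip(-1.6481) = -1.6481
Projection = [6.0, -1.6481]
Squared diffs: [8.994, 0.0]
Distance = sqrt(8.994) = 2.999


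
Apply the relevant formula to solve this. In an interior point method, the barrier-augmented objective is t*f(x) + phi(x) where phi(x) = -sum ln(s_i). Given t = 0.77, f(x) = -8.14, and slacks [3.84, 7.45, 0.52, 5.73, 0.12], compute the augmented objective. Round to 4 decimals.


Step 1: Compute log-barrier.
ln values: [1.3455, 2.0082, -0.6539, 1.7457, -2.1203]
phi = -(1.3455 + 2.0082 - 0.6539 + 1.7457 - 2.1203) = -2.3252
Step 2: Compute augmented objective.
t*f(x) = 0.77*-8.14 = -6.2678
Total = -6.2678 - 2.3252 = -8.593


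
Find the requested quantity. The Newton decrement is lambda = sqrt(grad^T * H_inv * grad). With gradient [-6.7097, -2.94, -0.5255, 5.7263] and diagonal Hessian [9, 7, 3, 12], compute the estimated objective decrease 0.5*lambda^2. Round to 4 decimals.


Step 1: H is diagonal, so H^(-1) * g = [-0.7455, -0.42, -0.1752, 0.4772].
Step 2: g^T H^(-1) g = sum_i g_i^2 / H_ii
  = (-6.7097)^2/9 + (-2.94)^2/7 + (-0.5255)^2/3 + (5.7263)^2/12
  = 5.0022 + 1.2348 + 0.0921 + 2.7325 = 9.0616
Step 3: Objective decrease = 0.5 * g^T H^(-1) g = 4.5308


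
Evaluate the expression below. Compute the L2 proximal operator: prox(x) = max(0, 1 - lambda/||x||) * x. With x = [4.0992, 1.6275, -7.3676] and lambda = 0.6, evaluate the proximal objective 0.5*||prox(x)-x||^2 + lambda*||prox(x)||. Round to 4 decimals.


Step 1: Compute ||x||.
||x|| = 8.5868
Step 2: Compute scaling factor.
scale = max(0, 1 - 0.6/8.5868) = 0.9301
Step 3: prox(x) = [3.8128, 1.5138, -6.8528]
||prox(x)|| = 7.9868
Step 4: Proximal objective.
0.5*||prox-x||^2 = 0.18
lambda*||prox|| = 4.7921
Total = 4.9721


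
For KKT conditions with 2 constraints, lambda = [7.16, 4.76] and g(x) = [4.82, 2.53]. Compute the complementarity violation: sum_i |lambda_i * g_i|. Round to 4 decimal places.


KKT complementary slackness check:
lambda_1 * g_1 = 7.16 * 4.82 = 34.5112
lambda_2 * g_2 = 4.76 * 2.53 = 12.0428
Total violation = 34.5112 + 12.0428 = 46.554


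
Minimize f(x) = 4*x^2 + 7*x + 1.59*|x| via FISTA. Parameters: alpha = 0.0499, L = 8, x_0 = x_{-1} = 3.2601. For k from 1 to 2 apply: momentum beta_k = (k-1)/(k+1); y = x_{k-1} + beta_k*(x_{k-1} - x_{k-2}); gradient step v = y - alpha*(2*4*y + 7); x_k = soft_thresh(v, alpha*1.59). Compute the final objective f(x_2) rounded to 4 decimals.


FISTA on f(x) = 4*x^2 + 7*x + 1.59*|x|
L = 8, alpha = 0.0499
Iteration 1: beta = 0.0, y = 3.2601 + 0.0*(3.2601 - 3.2601) = 3.2601
  grad(y) = 33.0808, v = y - alpha*grad = 1.6094
  prox(v) = soft_thresh(1.6094, 0.0793) = 1.53
Iteration 2: beta = 0.3333, y = 1.53 + 0.3333*(1.53 - 3.2601) = 0.9533
  grad(y) = 14.6267, v = y - alpha*grad = 0.2235
  prox(v) = soft_thresh(0.2235, 0.0793) = 0.1441
f(x_2) = 4*0.1441^2 + 7*0.1441 + 1.59*|0.1441| = 1.3211


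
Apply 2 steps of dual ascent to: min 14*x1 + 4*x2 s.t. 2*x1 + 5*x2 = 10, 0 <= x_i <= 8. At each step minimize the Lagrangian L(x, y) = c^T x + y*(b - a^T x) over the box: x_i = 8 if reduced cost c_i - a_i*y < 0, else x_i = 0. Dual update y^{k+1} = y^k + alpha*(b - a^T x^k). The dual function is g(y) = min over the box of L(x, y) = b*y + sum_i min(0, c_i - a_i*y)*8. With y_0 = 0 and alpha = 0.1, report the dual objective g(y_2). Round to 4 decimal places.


Dual ascent for LP: min 14*x1 + 4*x2, 2*x1 + 5*x2 = 10, 0 <= x_i <= 8
Step 1: y^k = 0.0, reduced costs: (14.0, 4.0)
  x^k = (0.0, 0.0), subgradient = b - a^T x = 10.0
  y^{k+1} = 0.0 + 0.1*10.0 = 1.0
Step 2: y^k = 1.0, reduced costs: (12.0, -1.0)
  x^k = (0.0, 8.0), subgradient = b - a^T x = -30.0
  y^{k+1} = 1.0 + 0.1*-30.0 = -2.0
Dual objective at y_2 = -2.0: reduced costs (18.0, 14.0), box minimizer x = (0.0, 0.0)
g(y_2) = b*y + (c1 - a1*y)*x1 + (c2 - a2*y)*x2 = 10*(-2.0) + 18.0*0.0 + 14.0*0.0 = -20.0 + 0.0 + 0.0 = -20.0


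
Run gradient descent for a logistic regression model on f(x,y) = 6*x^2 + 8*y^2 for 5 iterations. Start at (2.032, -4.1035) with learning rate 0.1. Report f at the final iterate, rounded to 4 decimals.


Gradient descent on f(x,y) = 6*x^2 + 8*y^2.
Starting point: (2.032, -4.1035), alpha = 0.1
Step 1: grad_x = 2*6*2.032 = 24.384, grad_y = 2*8*-4.1035 = -65.656
  x_1 = 2.032 - 0.1*24.384 = -0.4064
  y_1 = -4.1035 - 0.1*-65.656 = 2.4621
Step 2: grad_x = 2*6*-0.4064 = -4.8768, grad_y = 2*8*2.4621 = 39.3936
  x_2 = -0.4064 - 0.1*-4.8768 = 0.0813
  y_2 = 2.4621 - 0.1*39.3936 = -1.4773
Step 3: grad_x = 2*6*0.0813 = 0.9754, grad_y = 2*8*-1.4773 = -23.6362
  x_3 = 0.0813 - 0.1*0.9754 = -0.0163
  y_3 = -1.4773 - 0.1*-23.6362 = 0.8864
Step 4: grad_x = 2*6*-0.0163 = -0.1951, grad_y = 2*8*0.8864 = 14.1817
  x_4 = -0.0163 - 0.1*-0.1951 = 0.0033
  y_4 = 0.8864 - 0.1*14.1817 = -0.5318
Step 5: grad_x = 2*6*0.0033 = 0.039, grad_y = 2*8*-0.5318 = -8.509
  x_5 = 0.0033 - 0.1*0.039 = -0.0007
  y_5 = -0.5318 - 0.1*-8.509 = 0.3191
f(-0.0007, 0.3191) = 6*(-0.0007)^2 + 8*0.3191^2 = 0.8145


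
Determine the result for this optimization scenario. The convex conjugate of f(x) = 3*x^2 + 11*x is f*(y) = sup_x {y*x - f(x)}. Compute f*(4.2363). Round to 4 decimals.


f*(y) = sup_x {y*x - a*x^2 - b*x} = sup_x {(y-b)*x - a*x^2}
FOC: (y - b) - 2a*x = 0 => x* = (y - b)/(2a)
x* = (4.2363 - 11)/(2*3) = -1.1273
f*(4.2363) = (y-b)^2/(4a) = (4.2363 - 11)^2/(4*3)
= 45.7476/12 = 3.8123


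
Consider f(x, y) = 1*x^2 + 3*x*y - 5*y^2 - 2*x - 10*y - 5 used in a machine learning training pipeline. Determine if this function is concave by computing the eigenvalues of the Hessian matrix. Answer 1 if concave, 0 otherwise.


The Hessian of f(x,y) = 1*x^2 + 3*x*y - 5*y^2 - 2*x - 10*y - 5 is:
H = [[2, 3], [3, -10]]
Trace = 2 - 10 = -8
Determinant = 2*-10 - (3)^2 = -29
Discriminant = (-8)^2 - 4*-29 = 180.0
Eigenvalues: lambda_1 = -10.7082, lambda_2 = 2.7082
The function is not concave.

0


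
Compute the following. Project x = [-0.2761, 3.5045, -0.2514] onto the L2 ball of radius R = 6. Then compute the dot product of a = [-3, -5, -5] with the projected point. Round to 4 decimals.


Step 1: Compute ||x|| (intermediates to 6 decimals).
||x|| = sqrt((-0.2761)^2 + 3.5045^2 + (-0.2514)^2) = 3.524337
Step 2: Project.
Since ||x|| <= R, proj = x (no scaling needed).
proj(x) = [-0.2761, 3.5045, -0.2514]
Step 3: Dot product.
a^T * proj(x) = -3*(-0.2761) - 5*3.5045 - 5*(-0.2514) = -15.4372


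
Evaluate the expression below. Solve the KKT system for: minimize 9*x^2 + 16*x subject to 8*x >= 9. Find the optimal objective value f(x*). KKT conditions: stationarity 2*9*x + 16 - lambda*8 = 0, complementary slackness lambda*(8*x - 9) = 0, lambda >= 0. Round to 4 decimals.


Step 1: Try lambda = 0 (constraint inactive).
x_unc = -16/(2*9) = -0.8889
Check: 8*-0.8889 = -7.1112 < 9 -- violated!
Step 2: Constraint must be active: 8*x = 9
x* = 9/8 = 1.125
lambda = (2*9*1.125 + 16)/8 = 4.5313
Step 3: Compute optimal value.
f(x*) = 9*1.125^2 + 16*1.125 = 29.3906


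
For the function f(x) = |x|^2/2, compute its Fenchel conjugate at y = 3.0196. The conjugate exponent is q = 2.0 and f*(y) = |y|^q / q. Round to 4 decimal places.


The conjugate exponent q satisfies 1/p + 1/q = 1.
p = 2, so q = 2/(2 - 1) = 2.0
|y|^q = 3.0196^2.0 = 9.118
f*(3.0196) = 9.118 / 2.0 = 4.559
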